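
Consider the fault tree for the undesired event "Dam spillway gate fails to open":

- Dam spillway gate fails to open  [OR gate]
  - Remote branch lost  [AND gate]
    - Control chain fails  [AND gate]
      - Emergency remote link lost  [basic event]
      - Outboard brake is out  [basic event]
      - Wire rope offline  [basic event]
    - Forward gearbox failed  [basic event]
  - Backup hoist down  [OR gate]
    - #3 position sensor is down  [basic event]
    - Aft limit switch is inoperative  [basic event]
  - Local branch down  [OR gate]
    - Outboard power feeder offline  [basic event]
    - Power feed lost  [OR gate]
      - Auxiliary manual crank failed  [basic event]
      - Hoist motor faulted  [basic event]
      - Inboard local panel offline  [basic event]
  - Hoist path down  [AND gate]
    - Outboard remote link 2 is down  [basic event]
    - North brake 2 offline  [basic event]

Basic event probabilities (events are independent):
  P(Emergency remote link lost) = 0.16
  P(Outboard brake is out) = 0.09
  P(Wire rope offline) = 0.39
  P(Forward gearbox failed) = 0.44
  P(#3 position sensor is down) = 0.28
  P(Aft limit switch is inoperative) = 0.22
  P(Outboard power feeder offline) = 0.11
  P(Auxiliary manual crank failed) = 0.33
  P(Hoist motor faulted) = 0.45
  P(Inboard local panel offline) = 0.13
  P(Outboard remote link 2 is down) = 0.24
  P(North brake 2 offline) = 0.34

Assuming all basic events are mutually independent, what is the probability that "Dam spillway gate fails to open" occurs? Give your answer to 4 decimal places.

P(Control chain fails) [AND] = 0.16 × 0.09 × 0.39 = 0.005616
P(Remote branch lost) [AND] = 0.005616 × 0.44 = 0.002471
P(Backup hoist down) [OR] = 1 − (1−0.28) × (1−0.22) = 0.438400
P(Power feed lost) [OR] = 1 − (1−0.33) × (1−0.45) × (1−0.13) = 0.679405
P(Local branch down) [OR] = 1 − (1−0.11) × (1−0.679405) = 0.714670
P(Hoist path down) [AND] = 0.24 × 0.34 = 0.081600
P(Dam spillway gate fails to open) [OR] = 1 − (1−0.002471) × (1−0.438400) × (1−0.714670) × (1−0.081600) = 0.853198
Rounded to 4 decimal places: P(Dam spillway gate fails to open) ≈ 0.8532.

0.8532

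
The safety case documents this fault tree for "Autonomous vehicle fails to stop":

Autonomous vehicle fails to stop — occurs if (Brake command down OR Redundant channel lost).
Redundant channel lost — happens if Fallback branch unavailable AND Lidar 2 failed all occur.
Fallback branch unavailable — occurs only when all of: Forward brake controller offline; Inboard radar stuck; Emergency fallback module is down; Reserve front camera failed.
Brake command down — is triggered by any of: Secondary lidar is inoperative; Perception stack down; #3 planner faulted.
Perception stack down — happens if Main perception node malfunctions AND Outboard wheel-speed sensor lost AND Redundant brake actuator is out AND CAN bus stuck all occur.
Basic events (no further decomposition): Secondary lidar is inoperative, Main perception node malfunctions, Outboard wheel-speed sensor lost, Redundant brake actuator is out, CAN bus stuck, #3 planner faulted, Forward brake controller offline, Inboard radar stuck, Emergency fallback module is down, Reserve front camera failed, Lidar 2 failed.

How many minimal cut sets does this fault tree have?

4

Perception stack down [AND]: one cut set from each child combined → 1 × 1 × 1 × 1 = 1 cut set(s).
Brake command down [OR]: union of children's cut sets → 3 cut set(s).
Fallback branch unavailable [AND]: one cut set from each child combined → 1 × 1 × 1 × 1 = 1 cut set(s).
Redundant channel lost [AND]: one cut set from each child combined → 1 × 1 = 1 cut set(s).
Autonomous vehicle fails to stop [OR]: union of children's cut sets → 4 cut set(s).
Minimal cut sets: {Secondary lidar is inoperative}; {CAN bus stuck, Main perception node malfunctions, Outboard wheel-speed sensor lost, Redundant brake actuator is out}; {#3 planner faulted}; {Emergency fallback module is down, Forward brake controller offline, Inboard radar stuck, Lidar 2 failed, Reserve front camera failed}.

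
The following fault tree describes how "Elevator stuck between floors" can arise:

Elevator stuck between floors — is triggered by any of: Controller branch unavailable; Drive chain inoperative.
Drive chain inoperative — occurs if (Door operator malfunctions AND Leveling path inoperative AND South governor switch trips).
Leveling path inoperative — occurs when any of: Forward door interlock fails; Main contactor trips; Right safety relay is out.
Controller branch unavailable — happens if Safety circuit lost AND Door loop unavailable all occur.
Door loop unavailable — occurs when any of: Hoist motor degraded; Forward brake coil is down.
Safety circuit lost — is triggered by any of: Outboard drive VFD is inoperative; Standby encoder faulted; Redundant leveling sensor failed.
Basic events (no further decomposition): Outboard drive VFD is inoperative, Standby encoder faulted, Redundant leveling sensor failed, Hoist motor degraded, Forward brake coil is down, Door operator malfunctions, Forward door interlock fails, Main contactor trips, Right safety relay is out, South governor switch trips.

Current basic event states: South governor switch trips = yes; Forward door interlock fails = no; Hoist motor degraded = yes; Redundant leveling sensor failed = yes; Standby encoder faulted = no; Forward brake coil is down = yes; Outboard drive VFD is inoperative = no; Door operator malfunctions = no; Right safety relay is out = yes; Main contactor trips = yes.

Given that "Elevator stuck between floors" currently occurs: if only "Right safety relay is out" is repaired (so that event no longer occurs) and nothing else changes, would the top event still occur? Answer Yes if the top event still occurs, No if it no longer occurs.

Yes

Counterfactual: set "Right safety relay is out" to not occurred.
Safety circuit lost [OR]: Outboard drive VFD is inoperative=not, Standby encoder faulted=not, Redundant leveling sensor failed=occurs → at least one input occurs → occurs.
Door loop unavailable [OR]: Hoist motor degraded=occurs, Forward brake coil is down=occurs → at least one input occurs → occurs.
Controller branch unavailable [AND]: Safety circuit lost=occurs, Door loop unavailable=occurs → all inputs occur → occurs.
Leveling path inoperative [OR]: Forward door interlock fails=not, Main contactor trips=occurs, Right safety relay is out=not → at least one input occurs → occurs.
Drive chain inoperative [AND]: Door operator malfunctions=not, Leveling path inoperative=occurs, South governor switch trips=occurs → not all inputs occur → does not occur.
Elevator stuck between floors [OR]: Controller branch unavailable=occurs, Drive chain inoperative=not → at least one input occurs → occurs.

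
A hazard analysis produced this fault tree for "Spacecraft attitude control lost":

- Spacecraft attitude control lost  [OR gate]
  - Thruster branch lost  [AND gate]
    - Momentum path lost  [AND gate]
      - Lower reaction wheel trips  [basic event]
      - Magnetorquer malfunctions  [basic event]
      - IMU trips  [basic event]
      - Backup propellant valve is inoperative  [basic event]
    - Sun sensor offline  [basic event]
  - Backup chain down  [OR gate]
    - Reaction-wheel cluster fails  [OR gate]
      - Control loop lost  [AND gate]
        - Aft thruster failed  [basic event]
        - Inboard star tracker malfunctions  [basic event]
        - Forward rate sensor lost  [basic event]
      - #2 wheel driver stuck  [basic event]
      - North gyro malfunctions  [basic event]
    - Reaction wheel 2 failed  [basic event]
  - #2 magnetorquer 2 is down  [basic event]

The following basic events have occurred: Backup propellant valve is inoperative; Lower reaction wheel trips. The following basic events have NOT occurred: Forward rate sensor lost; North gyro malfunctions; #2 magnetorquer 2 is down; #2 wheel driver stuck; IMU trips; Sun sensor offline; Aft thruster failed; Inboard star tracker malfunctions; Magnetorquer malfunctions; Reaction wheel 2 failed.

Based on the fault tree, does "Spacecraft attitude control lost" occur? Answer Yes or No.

No

Momentum path lost [AND]: Lower reaction wheel trips=occurs, Magnetorquer malfunctions=not, IMU trips=not, Backup propellant valve is inoperative=occurs → not all inputs occur → does not occur.
Thruster branch lost [AND]: Momentum path lost=not, Sun sensor offline=not → not all inputs occur → does not occur.
Control loop lost [AND]: Aft thruster failed=not, Inboard star tracker malfunctions=not, Forward rate sensor lost=not → not all inputs occur → does not occur.
Reaction-wheel cluster fails [OR]: Control loop lost=not, #2 wheel driver stuck=not, North gyro malfunctions=not → no input occurs → does not occur.
Backup chain down [OR]: Reaction-wheel cluster fails=not, Reaction wheel 2 failed=not → no input occurs → does not occur.
Spacecraft attitude control lost [OR]: Thruster branch lost=not, Backup chain down=not, #2 magnetorquer 2 is down=not → no input occurs → does not occur.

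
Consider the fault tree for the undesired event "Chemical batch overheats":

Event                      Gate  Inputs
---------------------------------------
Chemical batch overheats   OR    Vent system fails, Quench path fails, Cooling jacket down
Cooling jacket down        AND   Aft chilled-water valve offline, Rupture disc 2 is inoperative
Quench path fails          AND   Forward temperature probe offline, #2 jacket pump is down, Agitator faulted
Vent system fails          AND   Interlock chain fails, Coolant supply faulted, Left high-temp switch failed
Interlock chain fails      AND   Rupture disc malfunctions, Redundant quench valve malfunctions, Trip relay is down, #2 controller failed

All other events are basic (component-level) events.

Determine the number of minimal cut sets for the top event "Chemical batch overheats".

Interlock chain fails [AND]: one cut set from each child combined → 1 × 1 × 1 × 1 = 1 cut set(s).
Vent system fails [AND]: one cut set from each child combined → 1 × 1 × 1 = 1 cut set(s).
Quench path fails [AND]: one cut set from each child combined → 1 × 1 × 1 = 1 cut set(s).
Cooling jacket down [AND]: one cut set from each child combined → 1 × 1 = 1 cut set(s).
Chemical batch overheats [OR]: union of children's cut sets → 3 cut set(s).
Minimal cut sets: {#2 controller failed, Coolant supply faulted, Left high-temp switch failed, Redundant quench valve malfunctions, Rupture disc malfunctions, Trip relay is down}; {#2 jacket pump is down, Agitator faulted, Forward temperature probe offline}; {Aft chilled-water valve offline, Rupture disc 2 is inoperative}.

3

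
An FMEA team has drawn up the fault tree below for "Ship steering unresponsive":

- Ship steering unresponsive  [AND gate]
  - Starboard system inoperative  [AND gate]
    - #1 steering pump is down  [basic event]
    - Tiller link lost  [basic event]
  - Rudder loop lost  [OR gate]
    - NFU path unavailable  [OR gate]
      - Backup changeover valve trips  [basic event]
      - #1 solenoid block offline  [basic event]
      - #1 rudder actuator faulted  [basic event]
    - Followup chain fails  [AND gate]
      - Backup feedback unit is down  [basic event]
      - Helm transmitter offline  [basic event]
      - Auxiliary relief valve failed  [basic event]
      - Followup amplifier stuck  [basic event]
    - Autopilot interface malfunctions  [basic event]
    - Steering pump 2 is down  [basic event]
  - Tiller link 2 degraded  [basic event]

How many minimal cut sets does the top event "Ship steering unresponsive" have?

Starboard system inoperative [AND]: one cut set from each child combined → 1 × 1 = 1 cut set(s).
NFU path unavailable [OR]: union of children's cut sets → 3 cut set(s).
Followup chain fails [AND]: one cut set from each child combined → 1 × 1 × 1 × 1 = 1 cut set(s).
Rudder loop lost [OR]: union of children's cut sets → 6 cut set(s).
Ship steering unresponsive [AND]: one cut set from each child combined → 1 × 6 × 1 = 6 cut set(s).
Minimal cut sets: {#1 steering pump is down, Backup changeover valve trips, Tiller link 2 degraded, Tiller link lost}; {#1 solenoid block offline, #1 steering pump is down, Tiller link 2 degraded, Tiller link lost}; {#1 rudder actuator faulted, #1 steering pump is down, Tiller link 2 degraded, Tiller link lost}; {#1 steering pump is down, Auxiliary relief valve failed, Backup feedback unit is down, Followup amplifier stuck, Helm transmitter offline, Tiller link 2 degraded, Tiller link lost}; {#1 steering pump is down, Autopilot interface malfunctions, Tiller link 2 degraded, Tiller link lost}; {#1 steering pump is down, Steering pump 2 is down, Tiller link 2 degraded, Tiller link lost}.

6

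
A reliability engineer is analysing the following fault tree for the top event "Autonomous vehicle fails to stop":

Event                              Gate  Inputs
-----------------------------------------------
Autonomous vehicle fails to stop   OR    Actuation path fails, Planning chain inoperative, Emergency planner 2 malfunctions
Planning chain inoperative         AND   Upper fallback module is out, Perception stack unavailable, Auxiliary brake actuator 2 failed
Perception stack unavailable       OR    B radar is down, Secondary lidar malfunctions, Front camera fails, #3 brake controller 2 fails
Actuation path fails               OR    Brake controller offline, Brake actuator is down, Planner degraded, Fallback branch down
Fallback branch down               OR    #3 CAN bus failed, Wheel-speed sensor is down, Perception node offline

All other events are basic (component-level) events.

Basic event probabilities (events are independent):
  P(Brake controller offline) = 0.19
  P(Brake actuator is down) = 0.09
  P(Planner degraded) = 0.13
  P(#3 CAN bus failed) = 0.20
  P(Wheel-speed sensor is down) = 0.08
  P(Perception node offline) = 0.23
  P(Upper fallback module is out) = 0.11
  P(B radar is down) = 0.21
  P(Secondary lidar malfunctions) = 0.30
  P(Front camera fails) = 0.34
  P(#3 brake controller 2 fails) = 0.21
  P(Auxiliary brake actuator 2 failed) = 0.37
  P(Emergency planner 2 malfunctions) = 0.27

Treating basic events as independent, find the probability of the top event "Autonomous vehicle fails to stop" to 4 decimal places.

0.7424

P(Fallback branch down) [OR] = 1 − (1−0.20) × (1−0.08) × (1−0.23) = 0.433280
P(Actuation path fails) [OR] = 1 − (1−0.19) × (1−0.09) × (1−0.13) × (1−0.433280) = 0.636575
P(Perception stack unavailable) [OR] = 1 − (1−0.21) × (1−0.30) × (1−0.34) × (1−0.21) = 0.711666
P(Planning chain inoperative) [AND] = 0.11 × 0.711666 × 0.37 = 0.028965
P(Autonomous vehicle fails to stop) [OR] = 1 − (1−0.636575) × (1−0.028965) × (1−0.27) = 0.742384
Rounded to 4 decimal places: P(Autonomous vehicle fails to stop) ≈ 0.7424.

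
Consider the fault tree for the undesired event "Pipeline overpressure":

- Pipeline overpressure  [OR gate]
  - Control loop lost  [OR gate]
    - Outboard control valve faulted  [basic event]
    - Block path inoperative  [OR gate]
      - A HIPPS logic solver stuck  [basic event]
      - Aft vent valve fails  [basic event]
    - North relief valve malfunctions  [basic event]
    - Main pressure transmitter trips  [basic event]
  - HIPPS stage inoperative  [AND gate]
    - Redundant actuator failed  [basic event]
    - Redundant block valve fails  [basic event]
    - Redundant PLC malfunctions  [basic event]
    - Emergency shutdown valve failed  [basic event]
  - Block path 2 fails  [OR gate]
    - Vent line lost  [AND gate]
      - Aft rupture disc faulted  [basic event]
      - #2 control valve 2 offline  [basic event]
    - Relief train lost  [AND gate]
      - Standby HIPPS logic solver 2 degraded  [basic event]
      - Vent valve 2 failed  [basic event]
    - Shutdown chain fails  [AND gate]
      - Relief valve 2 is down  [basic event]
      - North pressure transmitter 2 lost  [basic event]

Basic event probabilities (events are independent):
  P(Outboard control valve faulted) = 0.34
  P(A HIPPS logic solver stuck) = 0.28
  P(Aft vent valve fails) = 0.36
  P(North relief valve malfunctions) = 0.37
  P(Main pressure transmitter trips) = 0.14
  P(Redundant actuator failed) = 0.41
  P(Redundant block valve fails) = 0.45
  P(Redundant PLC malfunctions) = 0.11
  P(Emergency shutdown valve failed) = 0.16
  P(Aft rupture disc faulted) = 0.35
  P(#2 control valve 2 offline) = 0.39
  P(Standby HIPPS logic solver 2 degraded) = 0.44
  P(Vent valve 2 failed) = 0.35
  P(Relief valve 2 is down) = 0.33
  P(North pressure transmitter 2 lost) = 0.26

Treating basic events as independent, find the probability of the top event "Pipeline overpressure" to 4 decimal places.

P(Block path inoperative) [OR] = 1 − (1−0.28) × (1−0.36) = 0.539200
P(Control loop lost) [OR] = 1 − (1−0.34) × (1−0.539200) × (1−0.37) × (1−0.14) = 0.835223
P(HIPPS stage inoperative) [AND] = 0.41 × 0.45 × 0.11 × 0.16 = 0.003247
P(Vent line lost) [AND] = 0.35 × 0.39 = 0.136500
P(Relief train lost) [AND] = 0.44 × 0.35 = 0.154000
P(Shutdown chain fails) [AND] = 0.33 × 0.26 = 0.085800
P(Block path 2 fails) [OR] = 1 − (1−0.136500) × (1−0.154000) × (1−0.085800) = 0.332158
P(Pipeline overpressure) [OR] = 1 − (1−0.835223) × (1−0.003247) × (1−0.332158) = 0.890312
Rounded to 4 decimal places: P(Pipeline overpressure) ≈ 0.8903.

0.8903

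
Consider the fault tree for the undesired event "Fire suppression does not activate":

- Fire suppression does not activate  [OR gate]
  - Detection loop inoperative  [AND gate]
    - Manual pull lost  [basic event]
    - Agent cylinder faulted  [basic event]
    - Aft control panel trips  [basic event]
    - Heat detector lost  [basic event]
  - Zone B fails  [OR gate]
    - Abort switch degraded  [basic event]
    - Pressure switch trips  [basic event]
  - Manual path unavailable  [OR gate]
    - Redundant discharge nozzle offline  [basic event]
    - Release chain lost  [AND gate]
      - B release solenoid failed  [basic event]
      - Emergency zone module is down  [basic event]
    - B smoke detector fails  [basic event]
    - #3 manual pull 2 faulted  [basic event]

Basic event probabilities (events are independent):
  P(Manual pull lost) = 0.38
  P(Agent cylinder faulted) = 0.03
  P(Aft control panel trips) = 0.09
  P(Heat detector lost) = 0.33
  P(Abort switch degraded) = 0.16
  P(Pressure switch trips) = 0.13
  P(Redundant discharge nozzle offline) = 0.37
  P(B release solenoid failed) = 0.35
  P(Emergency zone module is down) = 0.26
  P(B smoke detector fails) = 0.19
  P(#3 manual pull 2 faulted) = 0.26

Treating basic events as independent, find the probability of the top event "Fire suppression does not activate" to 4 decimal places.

P(Detection loop inoperative) [AND] = 0.38 × 0.03 × 0.09 × 0.33 = 0.000339
P(Zone B fails) [OR] = 1 − (1−0.16) × (1−0.13) = 0.269200
P(Release chain lost) [AND] = 0.35 × 0.26 = 0.091000
P(Manual path unavailable) [OR] = 1 − (1−0.37) × (1−0.091000) × (1−0.19) × (1−0.26) = 0.656742
P(Fire suppression does not activate) [OR] = 1 − (1−0.000339) × (1−0.269200) × (1−0.656742) = 0.749232
Rounded to 4 decimal places: P(Fire suppression does not activate) ≈ 0.7492.

0.7492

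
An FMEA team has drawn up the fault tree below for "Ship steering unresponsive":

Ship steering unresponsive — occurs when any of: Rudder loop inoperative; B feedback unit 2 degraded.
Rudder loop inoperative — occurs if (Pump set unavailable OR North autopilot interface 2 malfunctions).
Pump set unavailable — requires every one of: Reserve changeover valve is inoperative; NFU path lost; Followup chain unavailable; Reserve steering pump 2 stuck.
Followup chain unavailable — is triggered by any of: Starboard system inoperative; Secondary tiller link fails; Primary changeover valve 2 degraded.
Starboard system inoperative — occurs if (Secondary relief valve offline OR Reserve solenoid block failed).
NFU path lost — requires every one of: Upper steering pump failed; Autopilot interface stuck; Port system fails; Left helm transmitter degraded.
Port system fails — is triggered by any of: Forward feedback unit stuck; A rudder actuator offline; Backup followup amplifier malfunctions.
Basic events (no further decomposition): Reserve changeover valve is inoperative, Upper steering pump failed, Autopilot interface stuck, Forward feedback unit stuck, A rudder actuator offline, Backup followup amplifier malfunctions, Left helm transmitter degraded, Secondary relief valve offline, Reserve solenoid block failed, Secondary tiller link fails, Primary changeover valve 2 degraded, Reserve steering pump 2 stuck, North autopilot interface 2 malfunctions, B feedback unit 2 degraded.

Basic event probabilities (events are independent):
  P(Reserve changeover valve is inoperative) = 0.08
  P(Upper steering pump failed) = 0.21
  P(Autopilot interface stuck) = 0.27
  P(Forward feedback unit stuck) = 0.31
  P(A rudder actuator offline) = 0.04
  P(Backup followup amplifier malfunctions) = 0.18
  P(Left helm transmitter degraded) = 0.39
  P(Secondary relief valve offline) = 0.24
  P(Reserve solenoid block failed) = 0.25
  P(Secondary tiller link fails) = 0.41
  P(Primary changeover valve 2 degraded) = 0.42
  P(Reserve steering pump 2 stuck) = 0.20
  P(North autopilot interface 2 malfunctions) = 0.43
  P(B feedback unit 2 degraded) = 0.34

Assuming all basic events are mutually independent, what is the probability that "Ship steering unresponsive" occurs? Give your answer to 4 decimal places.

0.6238

P(Port system fails) [OR] = 1 − (1−0.31) × (1−0.04) × (1−0.18) = 0.456832
P(NFU path lost) [AND] = 0.21 × 0.27 × 0.456832 × 0.39 = 0.010102
P(Starboard system inoperative) [OR] = 1 − (1−0.24) × (1−0.25) = 0.430000
P(Followup chain unavailable) [OR] = 1 − (1−0.430000) × (1−0.41) × (1−0.42) = 0.804946
P(Pump set unavailable) [AND] = 0.08 × 0.010102 × 0.804946 × 0.20 = 0.000130
P(Rudder loop inoperative) [OR] = 1 − (1−0.000130) × (1−0.43) = 0.430074
P(Ship steering unresponsive) [OR] = 1 − (1−0.430074) × (1−0.34) = 0.623849
Rounded to 4 decimal places: P(Ship steering unresponsive) ≈ 0.6238.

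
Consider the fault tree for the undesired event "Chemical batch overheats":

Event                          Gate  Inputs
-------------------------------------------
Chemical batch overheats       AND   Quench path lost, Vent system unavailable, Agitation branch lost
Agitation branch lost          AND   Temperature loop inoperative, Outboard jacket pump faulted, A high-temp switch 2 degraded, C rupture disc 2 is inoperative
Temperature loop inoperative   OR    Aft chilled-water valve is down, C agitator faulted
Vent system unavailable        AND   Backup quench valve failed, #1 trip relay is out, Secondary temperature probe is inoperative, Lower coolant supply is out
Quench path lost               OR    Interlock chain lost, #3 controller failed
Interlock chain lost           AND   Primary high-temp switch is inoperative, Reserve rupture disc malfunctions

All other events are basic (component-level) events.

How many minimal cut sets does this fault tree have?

4

Interlock chain lost [AND]: one cut set from each child combined → 1 × 1 = 1 cut set(s).
Quench path lost [OR]: union of children's cut sets → 2 cut set(s).
Vent system unavailable [AND]: one cut set from each child combined → 1 × 1 × 1 × 1 = 1 cut set(s).
Temperature loop inoperative [OR]: union of children's cut sets → 2 cut set(s).
Agitation branch lost [AND]: one cut set from each child combined → 2 × 1 × 1 × 1 = 2 cut set(s).
Chemical batch overheats [AND]: one cut set from each child combined → 2 × 1 × 2 = 4 cut set(s).
Minimal cut sets: {#1 trip relay is out, A high-temp switch 2 degraded, Aft chilled-water valve is down, Backup quench valve failed, C rupture disc 2 is inoperative, Lower coolant supply is out, Outboard jacket pump faulted, Primary high-temp switch is inoperative, Reserve rupture disc malfunctions, Secondary temperature probe is inoperative}; {#1 trip relay is out, A high-temp switch 2 degraded, Backup quench valve failed, C agitator faulted, C rupture disc 2 is inoperative, Lower coolant supply is out, Outboard jacket pump faulted, Primary high-temp switch is inoperative, Reserve rupture disc malfunctions, Secondary temperature probe is inoperative}; {#1 trip relay is out, #3 controller failed, A high-temp switch 2 degraded, Aft chilled-water valve is down, Backup quench valve failed, C rupture disc 2 is inoperative, Lower coolant supply is out, Outboard jacket pump faulted, Secondary temperature probe is inoperative}; {#1 trip relay is out, #3 controller failed, A high-temp switch 2 degraded, Backup quench valve failed, C agitator faulted, C rupture disc 2 is inoperative, Lower coolant supply is out, Outboard jacket pump faulted, Secondary temperature probe is inoperative}.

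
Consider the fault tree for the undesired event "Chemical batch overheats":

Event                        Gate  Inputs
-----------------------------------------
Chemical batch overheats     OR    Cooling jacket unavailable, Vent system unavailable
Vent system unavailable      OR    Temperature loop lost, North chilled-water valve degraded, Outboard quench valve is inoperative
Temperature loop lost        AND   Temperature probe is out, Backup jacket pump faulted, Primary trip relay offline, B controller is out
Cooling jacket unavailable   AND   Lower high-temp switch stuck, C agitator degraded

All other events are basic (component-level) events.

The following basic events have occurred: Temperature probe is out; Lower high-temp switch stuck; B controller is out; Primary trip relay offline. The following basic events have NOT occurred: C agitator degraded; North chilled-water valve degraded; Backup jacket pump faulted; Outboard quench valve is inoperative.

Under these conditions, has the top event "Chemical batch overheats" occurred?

Cooling jacket unavailable [AND]: Lower high-temp switch stuck=occurs, C agitator degraded=not → not all inputs occur → does not occur.
Temperature loop lost [AND]: Temperature probe is out=occurs, Backup jacket pump faulted=not, Primary trip relay offline=occurs, B controller is out=occurs → not all inputs occur → does not occur.
Vent system unavailable [OR]: Temperature loop lost=not, North chilled-water valve degraded=not, Outboard quench valve is inoperative=not → no input occurs → does not occur.
Chemical batch overheats [OR]: Cooling jacket unavailable=not, Vent system unavailable=not → no input occurs → does not occur.

No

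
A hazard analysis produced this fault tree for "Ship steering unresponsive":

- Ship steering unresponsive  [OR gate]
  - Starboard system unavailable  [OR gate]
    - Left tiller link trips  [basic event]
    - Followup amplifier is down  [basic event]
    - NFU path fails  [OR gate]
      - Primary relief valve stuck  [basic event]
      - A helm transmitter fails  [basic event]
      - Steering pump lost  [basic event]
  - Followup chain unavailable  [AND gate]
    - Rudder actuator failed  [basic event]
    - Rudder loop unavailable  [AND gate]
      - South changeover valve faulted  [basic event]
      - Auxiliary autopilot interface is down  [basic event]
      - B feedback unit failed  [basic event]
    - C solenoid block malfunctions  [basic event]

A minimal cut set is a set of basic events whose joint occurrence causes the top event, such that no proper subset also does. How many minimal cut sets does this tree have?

NFU path fails [OR]: union of children's cut sets → 3 cut set(s).
Starboard system unavailable [OR]: union of children's cut sets → 5 cut set(s).
Rudder loop unavailable [AND]: one cut set from each child combined → 1 × 1 × 1 = 1 cut set(s).
Followup chain unavailable [AND]: one cut set from each child combined → 1 × 1 × 1 = 1 cut set(s).
Ship steering unresponsive [OR]: union of children's cut sets → 6 cut set(s).
Minimal cut sets: {Left tiller link trips}; {Followup amplifier is down}; {Primary relief valve stuck}; {A helm transmitter fails}; {Steering pump lost}; {Auxiliary autopilot interface is down, B feedback unit failed, C solenoid block malfunctions, Rudder actuator failed, South changeover valve faulted}.

6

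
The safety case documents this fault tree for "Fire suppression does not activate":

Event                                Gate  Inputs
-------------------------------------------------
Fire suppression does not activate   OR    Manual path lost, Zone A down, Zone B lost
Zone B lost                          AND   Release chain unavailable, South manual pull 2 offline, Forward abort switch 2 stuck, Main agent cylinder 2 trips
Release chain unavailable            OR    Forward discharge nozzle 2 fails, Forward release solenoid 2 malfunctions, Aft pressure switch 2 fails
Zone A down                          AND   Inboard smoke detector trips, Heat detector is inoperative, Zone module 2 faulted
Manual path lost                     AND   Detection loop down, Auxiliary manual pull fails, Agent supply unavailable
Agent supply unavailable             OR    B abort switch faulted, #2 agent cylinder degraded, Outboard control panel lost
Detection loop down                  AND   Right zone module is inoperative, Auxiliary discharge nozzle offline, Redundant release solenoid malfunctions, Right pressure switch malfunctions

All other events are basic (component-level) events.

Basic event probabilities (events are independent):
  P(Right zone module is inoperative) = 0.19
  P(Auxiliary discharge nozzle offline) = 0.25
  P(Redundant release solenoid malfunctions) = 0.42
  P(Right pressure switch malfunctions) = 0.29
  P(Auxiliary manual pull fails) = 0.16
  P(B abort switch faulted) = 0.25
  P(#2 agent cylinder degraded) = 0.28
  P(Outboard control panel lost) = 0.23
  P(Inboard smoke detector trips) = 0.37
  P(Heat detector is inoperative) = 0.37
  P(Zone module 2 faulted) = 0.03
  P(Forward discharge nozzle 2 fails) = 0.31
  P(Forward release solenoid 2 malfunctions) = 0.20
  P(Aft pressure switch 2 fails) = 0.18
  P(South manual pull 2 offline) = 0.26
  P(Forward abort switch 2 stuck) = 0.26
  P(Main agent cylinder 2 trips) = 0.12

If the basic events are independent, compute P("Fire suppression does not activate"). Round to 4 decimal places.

P(Detection loop down) [AND] = 0.19 × 0.25 × 0.42 × 0.29 = 0.005786
P(Agent supply unavailable) [OR] = 1 − (1−0.25) × (1−0.28) × (1−0.23) = 0.584200
P(Manual path lost) [AND] = 0.005786 × 0.16 × 0.584200 = 0.000541
P(Zone A down) [AND] = 0.37 × 0.37 × 0.03 = 0.004107
P(Release chain unavailable) [OR] = 1 − (1−0.31) × (1−0.20) × (1−0.18) = 0.547360
P(Zone B lost) [AND] = 0.547360 × 0.26 × 0.26 × 0.12 = 0.004440
P(Fire suppression does not activate) [OR] = 1 − (1−0.000541) × (1−0.004107) × (1−0.004440) = 0.009065
Rounded to 4 decimal places: P(Fire suppression does not activate) ≈ 0.0091.

0.0091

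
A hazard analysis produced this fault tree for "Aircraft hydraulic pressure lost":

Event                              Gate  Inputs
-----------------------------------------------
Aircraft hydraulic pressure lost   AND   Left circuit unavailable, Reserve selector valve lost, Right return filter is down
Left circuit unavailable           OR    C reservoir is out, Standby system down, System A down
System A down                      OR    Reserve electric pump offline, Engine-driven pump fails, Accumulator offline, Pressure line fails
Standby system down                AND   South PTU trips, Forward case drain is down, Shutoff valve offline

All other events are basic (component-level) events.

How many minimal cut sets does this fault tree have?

6

Standby system down [AND]: one cut set from each child combined → 1 × 1 × 1 = 1 cut set(s).
System A down [OR]: union of children's cut sets → 4 cut set(s).
Left circuit unavailable [OR]: union of children's cut sets → 6 cut set(s).
Aircraft hydraulic pressure lost [AND]: one cut set from each child combined → 6 × 1 × 1 = 6 cut set(s).
Minimal cut sets: {C reservoir is out, Reserve selector valve lost, Right return filter is down}; {Forward case drain is down, Reserve selector valve lost, Right return filter is down, Shutoff valve offline, South PTU trips}; {Reserve electric pump offline, Reserve selector valve lost, Right return filter is down}; {Engine-driven pump fails, Reserve selector valve lost, Right return filter is down}; {Accumulator offline, Reserve selector valve lost, Right return filter is down}; {Pressure line fails, Reserve selector valve lost, Right return filter is down}.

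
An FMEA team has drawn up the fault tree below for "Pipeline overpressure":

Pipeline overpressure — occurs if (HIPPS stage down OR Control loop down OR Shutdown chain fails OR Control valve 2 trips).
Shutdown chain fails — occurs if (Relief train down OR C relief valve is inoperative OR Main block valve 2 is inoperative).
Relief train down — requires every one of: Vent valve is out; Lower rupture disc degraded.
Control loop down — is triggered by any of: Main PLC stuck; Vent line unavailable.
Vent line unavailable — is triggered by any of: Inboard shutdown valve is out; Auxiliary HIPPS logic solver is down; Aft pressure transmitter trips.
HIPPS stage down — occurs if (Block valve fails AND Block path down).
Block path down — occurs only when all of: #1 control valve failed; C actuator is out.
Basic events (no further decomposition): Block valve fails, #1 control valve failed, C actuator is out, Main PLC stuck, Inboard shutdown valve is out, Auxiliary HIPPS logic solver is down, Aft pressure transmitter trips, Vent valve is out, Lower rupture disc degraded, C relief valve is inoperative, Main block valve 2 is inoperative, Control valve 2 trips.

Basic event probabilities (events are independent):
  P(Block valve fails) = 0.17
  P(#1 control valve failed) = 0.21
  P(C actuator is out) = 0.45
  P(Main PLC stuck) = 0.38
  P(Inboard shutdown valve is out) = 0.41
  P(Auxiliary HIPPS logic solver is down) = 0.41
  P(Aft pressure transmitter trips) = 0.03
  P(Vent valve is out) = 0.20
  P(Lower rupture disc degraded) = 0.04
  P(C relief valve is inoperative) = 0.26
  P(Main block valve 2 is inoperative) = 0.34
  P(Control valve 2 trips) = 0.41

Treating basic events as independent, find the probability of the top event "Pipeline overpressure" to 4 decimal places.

P(Block path down) [AND] = 0.21 × 0.45 = 0.094500
P(HIPPS stage down) [AND] = 0.17 × 0.094500 = 0.016065
P(Vent line unavailable) [OR] = 1 − (1−0.41) × (1−0.41) × (1−0.03) = 0.662343
P(Control loop down) [OR] = 1 − (1−0.38) × (1−0.662343) = 0.790653
P(Relief train down) [AND] = 0.20 × 0.04 = 0.008000
P(Shutdown chain fails) [OR] = 1 − (1−0.008000) × (1−0.26) × (1−0.34) = 0.515507
P(Pipeline overpressure) [OR] = 1 − (1−0.016065) × (1−0.790653) × (1−0.515507) × (1−0.41) = 0.941119
Rounded to 4 decimal places: P(Pipeline overpressure) ≈ 0.9411.

0.9411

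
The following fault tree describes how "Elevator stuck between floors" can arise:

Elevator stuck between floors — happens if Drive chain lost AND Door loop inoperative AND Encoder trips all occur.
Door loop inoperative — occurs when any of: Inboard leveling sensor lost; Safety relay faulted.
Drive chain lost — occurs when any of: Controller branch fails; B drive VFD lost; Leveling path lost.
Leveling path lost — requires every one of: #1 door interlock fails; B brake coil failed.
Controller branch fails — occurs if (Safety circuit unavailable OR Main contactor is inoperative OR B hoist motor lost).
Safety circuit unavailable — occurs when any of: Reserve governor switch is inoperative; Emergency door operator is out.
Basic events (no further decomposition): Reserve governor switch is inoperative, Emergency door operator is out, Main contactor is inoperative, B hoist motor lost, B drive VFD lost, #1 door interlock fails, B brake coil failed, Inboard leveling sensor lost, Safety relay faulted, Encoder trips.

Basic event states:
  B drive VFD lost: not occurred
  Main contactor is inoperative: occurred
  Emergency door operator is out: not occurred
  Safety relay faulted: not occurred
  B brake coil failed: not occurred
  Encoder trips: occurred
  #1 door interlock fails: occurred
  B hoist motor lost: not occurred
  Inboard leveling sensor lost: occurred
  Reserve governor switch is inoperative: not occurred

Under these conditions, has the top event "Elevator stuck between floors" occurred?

Safety circuit unavailable [OR]: Reserve governor switch is inoperative=not, Emergency door operator is out=not → no input occurs → does not occur.
Controller branch fails [OR]: Safety circuit unavailable=not, Main contactor is inoperative=occurs, B hoist motor lost=not → at least one input occurs → occurs.
Leveling path lost [AND]: #1 door interlock fails=occurs, B brake coil failed=not → not all inputs occur → does not occur.
Drive chain lost [OR]: Controller branch fails=occurs, B drive VFD lost=not, Leveling path lost=not → at least one input occurs → occurs.
Door loop inoperative [OR]: Inboard leveling sensor lost=occurs, Safety relay faulted=not → at least one input occurs → occurs.
Elevator stuck between floors [AND]: Drive chain lost=occurs, Door loop inoperative=occurs, Encoder trips=occurs → all inputs occur → occurs.

Yes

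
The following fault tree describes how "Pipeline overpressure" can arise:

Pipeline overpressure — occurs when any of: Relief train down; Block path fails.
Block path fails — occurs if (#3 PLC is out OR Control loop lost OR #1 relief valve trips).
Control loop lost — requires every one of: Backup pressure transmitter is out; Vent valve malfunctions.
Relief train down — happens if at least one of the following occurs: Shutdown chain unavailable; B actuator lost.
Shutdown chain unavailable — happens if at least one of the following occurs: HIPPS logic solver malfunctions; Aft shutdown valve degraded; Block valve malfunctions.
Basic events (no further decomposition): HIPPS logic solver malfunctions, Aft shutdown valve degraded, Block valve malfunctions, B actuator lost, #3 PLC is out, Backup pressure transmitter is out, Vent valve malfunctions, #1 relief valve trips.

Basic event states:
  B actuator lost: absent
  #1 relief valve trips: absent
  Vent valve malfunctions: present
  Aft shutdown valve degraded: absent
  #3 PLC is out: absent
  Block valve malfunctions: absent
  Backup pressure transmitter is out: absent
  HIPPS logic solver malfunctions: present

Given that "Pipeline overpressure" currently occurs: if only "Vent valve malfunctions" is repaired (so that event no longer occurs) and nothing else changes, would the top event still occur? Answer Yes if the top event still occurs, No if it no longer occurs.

Counterfactual: set "Vent valve malfunctions" to not occurred.
Shutdown chain unavailable [OR]: HIPPS logic solver malfunctions=occurs, Aft shutdown valve degraded=not, Block valve malfunctions=not → at least one input occurs → occurs.
Relief train down [OR]: Shutdown chain unavailable=occurs, B actuator lost=not → at least one input occurs → occurs.
Control loop lost [AND]: Backup pressure transmitter is out=not, Vent valve malfunctions=not → not all inputs occur → does not occur.
Block path fails [OR]: #3 PLC is out=not, Control loop lost=not, #1 relief valve trips=not → no input occurs → does not occur.
Pipeline overpressure [OR]: Relief train down=occurs, Block path fails=not → at least one input occurs → occurs.

Yes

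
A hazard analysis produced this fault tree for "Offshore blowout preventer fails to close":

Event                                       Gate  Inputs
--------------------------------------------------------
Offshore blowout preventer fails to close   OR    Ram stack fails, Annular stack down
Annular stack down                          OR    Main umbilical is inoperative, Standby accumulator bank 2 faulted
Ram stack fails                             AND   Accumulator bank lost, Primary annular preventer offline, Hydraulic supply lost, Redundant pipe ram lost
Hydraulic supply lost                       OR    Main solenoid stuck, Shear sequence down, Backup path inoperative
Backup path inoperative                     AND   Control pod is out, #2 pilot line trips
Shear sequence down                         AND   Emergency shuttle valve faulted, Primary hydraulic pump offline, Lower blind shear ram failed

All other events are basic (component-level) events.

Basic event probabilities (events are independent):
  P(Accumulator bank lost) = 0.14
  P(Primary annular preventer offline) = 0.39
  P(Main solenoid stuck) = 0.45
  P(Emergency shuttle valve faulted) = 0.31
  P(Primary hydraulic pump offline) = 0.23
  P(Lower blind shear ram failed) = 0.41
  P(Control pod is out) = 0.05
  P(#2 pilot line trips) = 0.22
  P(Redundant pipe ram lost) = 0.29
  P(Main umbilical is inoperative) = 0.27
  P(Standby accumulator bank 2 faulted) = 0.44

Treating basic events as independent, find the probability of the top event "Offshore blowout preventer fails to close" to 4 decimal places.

0.5943

P(Shear sequence down) [AND] = 0.31 × 0.23 × 0.41 = 0.029233
P(Backup path inoperative) [AND] = 0.05 × 0.22 = 0.011000
P(Hydraulic supply lost) [OR] = 1 − (1−0.45) × (1−0.029233) × (1−0.011000) = 0.471951
P(Ram stack fails) [AND] = 0.14 × 0.39 × 0.471951 × 0.29 = 0.007473
P(Annular stack down) [OR] = 1 − (1−0.27) × (1−0.44) = 0.591200
P(Offshore blowout preventer fails to close) [OR] = 1 − (1−0.007473) × (1−0.591200) = 0.594255
Rounded to 4 decimal places: P(Offshore blowout preventer fails to close) ≈ 0.5943.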